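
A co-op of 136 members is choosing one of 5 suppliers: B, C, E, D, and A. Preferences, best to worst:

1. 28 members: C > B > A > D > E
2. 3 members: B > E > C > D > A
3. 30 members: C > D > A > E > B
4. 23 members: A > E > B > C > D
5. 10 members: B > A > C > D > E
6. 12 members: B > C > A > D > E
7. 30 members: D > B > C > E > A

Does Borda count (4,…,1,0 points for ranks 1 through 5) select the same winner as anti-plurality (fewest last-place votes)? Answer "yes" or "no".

yes

Borda — scores: B 320, C 377, E 138, D 263, A 262. Winner: C.
Anti-plurality — last-place votes: B 30, C 0, E 50, D 23, A 33. Winner: C.
The two methods agree.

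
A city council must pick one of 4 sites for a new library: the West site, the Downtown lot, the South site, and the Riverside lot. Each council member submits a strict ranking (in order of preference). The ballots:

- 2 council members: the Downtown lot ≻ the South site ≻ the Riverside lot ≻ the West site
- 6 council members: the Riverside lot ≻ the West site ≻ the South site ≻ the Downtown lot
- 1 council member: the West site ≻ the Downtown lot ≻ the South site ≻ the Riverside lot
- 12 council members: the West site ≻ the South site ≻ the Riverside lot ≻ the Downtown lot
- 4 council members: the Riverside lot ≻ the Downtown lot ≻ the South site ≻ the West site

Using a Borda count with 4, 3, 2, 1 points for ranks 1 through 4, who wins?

the West site

the West site: 2·1 + 6·3 + 1·4 + 12·4 + 4·1 = 76
the Downtown lot: 2·4 + 6·1 + 1·3 + 12·1 + 4·3 = 41
the South site: 2·3 + 6·2 + 1·2 + 12·3 + 4·2 = 64
the Riverside lot: 2·2 + 6·4 + 1·1 + 12·2 + 4·4 = 69
the West site has the highest Borda score (76).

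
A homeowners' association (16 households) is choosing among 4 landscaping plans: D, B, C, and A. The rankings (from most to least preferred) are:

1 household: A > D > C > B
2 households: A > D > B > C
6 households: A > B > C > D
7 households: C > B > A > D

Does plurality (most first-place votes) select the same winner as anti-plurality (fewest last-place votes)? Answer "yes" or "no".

yes

Plurality — first-place votes: D 0, B 0, C 7, A 9. Winner: A.
Anti-plurality — last-place votes: D 13, B 1, C 2, A 0. Winner: A.
The two methods agree.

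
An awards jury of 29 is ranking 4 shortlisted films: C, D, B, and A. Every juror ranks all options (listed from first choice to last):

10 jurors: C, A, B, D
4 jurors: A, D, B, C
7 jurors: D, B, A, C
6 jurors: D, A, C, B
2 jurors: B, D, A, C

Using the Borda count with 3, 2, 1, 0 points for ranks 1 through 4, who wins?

A

C: 10·3 + 4·0 + 7·0 + 6·1 + 2·0 = 36
D: 10·0 + 4·2 + 7·3 + 6·3 + 2·2 = 51
B: 10·1 + 4·1 + 7·2 + 6·0 + 2·3 = 34
A: 10·2 + 4·3 + 7·1 + 6·2 + 2·1 = 53
A has the highest Borda score (53).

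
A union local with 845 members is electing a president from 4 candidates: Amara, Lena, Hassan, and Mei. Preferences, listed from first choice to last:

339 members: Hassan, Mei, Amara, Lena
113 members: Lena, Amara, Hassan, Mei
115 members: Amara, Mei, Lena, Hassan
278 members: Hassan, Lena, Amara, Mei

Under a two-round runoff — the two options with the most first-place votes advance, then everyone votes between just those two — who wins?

Round 1 first-place votes: Amara 115, Lena 113, Hassan 617, Mei 0.
Hassan and Amara advance.
Runoff: Hassan is preferred to Amara by 617 voters; Amara by 228.
Hassan wins the runoff.

Hassan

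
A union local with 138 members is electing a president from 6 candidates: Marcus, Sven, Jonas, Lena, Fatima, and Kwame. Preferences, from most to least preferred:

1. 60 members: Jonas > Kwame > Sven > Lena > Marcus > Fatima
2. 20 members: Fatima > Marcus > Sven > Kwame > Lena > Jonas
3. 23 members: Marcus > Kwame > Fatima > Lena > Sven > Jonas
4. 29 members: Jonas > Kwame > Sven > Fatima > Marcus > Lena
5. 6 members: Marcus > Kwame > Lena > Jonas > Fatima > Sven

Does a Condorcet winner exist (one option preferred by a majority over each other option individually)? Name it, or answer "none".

Jonas

Jonas vs Marcus: 89–49 for Jonas.
Jonas vs Sven: 95–43 for Jonas.
Jonas vs Lena: 89–49 for Jonas.
Jonas vs Fatima: 95–43 for Jonas.
Jonas vs Kwame: 89–49 for Jonas.
Jonas beats every other option head-to-head.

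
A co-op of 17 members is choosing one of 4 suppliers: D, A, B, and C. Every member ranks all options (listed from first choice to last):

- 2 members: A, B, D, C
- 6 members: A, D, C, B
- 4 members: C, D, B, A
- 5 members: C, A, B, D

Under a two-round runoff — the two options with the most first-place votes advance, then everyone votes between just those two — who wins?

Round 1 first-place votes: D 0, A 8, B 0, C 9.
C and A advance.
Runoff: C is preferred to A by 9 voters; A by 8.
C wins the runoff.

C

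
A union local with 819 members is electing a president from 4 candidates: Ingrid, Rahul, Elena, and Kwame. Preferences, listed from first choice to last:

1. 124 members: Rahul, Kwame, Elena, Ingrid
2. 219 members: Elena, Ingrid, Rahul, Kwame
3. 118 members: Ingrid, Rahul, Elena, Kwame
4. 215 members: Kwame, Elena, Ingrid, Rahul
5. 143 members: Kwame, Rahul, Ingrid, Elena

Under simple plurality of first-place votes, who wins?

First-place votes: Ingrid 118, Rahul 124, Elena 219, Kwame 358.
Kwame has the most first-place votes.

Kwame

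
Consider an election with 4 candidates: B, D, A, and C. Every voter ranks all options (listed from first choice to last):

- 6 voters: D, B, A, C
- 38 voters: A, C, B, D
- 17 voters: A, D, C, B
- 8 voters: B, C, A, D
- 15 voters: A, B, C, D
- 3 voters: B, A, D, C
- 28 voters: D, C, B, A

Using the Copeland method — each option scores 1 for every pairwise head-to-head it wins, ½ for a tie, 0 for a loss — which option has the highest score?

B: beats D; loses to A and C → score 1.
D: loses to B, A, and C → score 0.
A: beats B, D, and C → score 3.
C: beats B and D; loses to A → score 2.
A has the best pairwise record.

A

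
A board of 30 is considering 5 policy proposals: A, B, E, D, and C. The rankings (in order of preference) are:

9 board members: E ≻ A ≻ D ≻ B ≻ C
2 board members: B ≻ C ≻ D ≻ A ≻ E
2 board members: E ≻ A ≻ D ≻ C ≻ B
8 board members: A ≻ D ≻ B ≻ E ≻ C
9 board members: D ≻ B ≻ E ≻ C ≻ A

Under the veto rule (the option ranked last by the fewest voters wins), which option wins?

D

Last-place votes: A 9, B 2, E 2, D 0, C 17.
D is ranked last by the fewest voters, so D wins.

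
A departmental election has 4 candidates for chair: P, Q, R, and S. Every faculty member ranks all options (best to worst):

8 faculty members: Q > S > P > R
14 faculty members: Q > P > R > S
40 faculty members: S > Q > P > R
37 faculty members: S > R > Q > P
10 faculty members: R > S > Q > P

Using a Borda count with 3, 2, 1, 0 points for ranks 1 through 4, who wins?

S

P: 8·1 + 14·2 + 40·1 + 37·0 + 10·0 = 76
Q: 8·3 + 14·3 + 40·2 + 37·1 + 10·1 = 193
R: 8·0 + 14·1 + 40·0 + 37·2 + 10·3 = 118
S: 8·2 + 14·0 + 40·3 + 37·3 + 10·2 = 267
S has the highest Borda score (267).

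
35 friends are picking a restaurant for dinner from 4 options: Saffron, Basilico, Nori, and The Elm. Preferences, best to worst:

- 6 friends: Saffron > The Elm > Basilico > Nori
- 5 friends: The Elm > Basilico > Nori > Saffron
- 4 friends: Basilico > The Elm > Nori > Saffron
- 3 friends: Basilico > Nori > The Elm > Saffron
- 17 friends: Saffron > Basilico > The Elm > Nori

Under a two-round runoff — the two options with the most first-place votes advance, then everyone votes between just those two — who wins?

Saffron

Round 1 first-place votes: Saffron 23, Basilico 7, Nori 0, The Elm 5.
Saffron and Basilico advance.
Runoff: Saffron is preferred to Basilico by 23 voters; Basilico by 12.
Saffron wins the runoff.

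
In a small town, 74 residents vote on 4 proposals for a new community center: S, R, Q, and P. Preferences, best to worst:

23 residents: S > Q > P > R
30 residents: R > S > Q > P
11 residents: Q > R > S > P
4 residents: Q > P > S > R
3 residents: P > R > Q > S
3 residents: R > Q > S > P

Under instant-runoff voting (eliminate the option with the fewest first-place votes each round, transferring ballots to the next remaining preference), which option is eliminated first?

Round 1: S 23, R 33, Q 15, P 3. Eliminate P.

P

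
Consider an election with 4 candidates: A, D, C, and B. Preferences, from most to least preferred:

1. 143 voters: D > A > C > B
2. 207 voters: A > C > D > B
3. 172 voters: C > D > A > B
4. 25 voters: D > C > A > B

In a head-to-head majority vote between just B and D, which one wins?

Voters preferring B to D: 0; preferring D to B: 547.
D wins the head-to-head.

D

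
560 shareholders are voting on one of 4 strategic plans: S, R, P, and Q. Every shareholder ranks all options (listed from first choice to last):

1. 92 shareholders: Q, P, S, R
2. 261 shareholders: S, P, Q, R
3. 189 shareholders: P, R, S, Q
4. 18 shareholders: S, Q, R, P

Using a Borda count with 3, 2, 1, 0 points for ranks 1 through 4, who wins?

S: 92·1 + 261·3 + 189·1 + 18·3 = 1118
R: 92·0 + 261·0 + 189·2 + 18·1 = 396
P: 92·2 + 261·2 + 189·3 + 18·0 = 1273
Q: 92·3 + 261·1 + 189·0 + 18·2 = 573
P has the highest Borda score (1273).

P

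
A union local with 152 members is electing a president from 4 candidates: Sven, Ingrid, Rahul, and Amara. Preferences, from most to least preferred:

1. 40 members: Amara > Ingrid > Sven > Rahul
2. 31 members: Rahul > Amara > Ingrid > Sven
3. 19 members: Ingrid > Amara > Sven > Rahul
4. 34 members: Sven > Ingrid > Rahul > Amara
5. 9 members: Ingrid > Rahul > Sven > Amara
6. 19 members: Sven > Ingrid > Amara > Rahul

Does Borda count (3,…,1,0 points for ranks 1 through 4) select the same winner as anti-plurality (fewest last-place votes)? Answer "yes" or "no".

yes

Borda — scores: Sven 227, Ingrid 301, Rahul 145, Amara 239. Winner: Ingrid.
Anti-plurality — last-place votes: Sven 31, Ingrid 0, Rahul 78, Amara 43. Winner: Ingrid.
The two methods agree.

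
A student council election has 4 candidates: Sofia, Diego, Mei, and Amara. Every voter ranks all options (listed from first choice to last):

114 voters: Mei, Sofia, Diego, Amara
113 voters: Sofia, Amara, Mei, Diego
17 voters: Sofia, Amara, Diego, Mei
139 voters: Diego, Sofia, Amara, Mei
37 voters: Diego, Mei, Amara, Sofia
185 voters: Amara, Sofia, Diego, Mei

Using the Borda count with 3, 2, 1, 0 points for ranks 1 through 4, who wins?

Sofia

Sofia: 114·2 + 113·3 + 17·3 + 139·2 + 37·0 + 185·2 = 1266
Diego: 114·1 + 113·0 + 17·1 + 139·3 + 37·3 + 185·1 = 844
Mei: 114·3 + 113·1 + 17·0 + 139·0 + 37·2 + 185·0 = 529
Amara: 114·0 + 113·2 + 17·2 + 139·1 + 37·1 + 185·3 = 991
Sofia has the highest Borda score (1266).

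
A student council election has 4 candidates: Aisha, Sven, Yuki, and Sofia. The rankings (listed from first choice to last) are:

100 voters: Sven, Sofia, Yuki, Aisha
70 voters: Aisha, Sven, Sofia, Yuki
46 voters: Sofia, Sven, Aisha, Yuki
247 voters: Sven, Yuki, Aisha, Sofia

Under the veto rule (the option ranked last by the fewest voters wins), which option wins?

Last-place votes: Aisha 100, Sven 0, Yuki 116, Sofia 247.
Sven is ranked last by the fewest voters, so Sven wins.

Sven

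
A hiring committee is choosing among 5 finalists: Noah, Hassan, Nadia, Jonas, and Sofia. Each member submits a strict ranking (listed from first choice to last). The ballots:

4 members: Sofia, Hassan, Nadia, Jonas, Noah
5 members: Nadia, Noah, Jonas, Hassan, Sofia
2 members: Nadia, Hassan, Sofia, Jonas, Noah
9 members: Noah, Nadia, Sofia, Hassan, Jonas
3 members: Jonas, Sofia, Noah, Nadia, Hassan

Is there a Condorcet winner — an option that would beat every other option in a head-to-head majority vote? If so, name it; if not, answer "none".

Noah

Noah vs Hassan: 17–6 for Noah.
Noah vs Nadia: 12–11 for Noah.
Noah vs Jonas: 14–9 for Noah.
Noah vs Sofia: 14–9 for Noah.
Noah beats every other option head-to-head.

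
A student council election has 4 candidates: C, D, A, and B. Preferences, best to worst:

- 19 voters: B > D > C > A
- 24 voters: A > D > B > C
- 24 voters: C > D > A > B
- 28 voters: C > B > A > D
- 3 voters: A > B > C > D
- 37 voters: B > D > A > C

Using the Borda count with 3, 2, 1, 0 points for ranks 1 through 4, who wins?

B

C: 19·1 + 24·0 + 24·3 + 28·3 + 3·1 + 37·0 = 178
D: 19·2 + 24·2 + 24·2 + 28·0 + 3·0 + 37·2 = 208
A: 19·0 + 24·3 + 24·1 + 28·1 + 3·3 + 37·1 = 170
B: 19·3 + 24·1 + 24·0 + 28·2 + 3·2 + 37·3 = 254
B has the highest Borda score (254).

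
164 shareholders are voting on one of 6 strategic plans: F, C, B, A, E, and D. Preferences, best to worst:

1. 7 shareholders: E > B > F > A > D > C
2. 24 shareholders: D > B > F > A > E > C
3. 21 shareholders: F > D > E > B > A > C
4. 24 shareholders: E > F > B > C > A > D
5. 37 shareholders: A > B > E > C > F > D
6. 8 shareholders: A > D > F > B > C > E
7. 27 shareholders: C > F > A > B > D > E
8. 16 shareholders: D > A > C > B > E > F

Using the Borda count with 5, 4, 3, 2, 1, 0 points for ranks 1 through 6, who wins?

F: 7·3 + 24·3 + 21·5 + 24·4 + 37·1 + 8·3 + 27·4 + 16·0 = 463
C: 7·0 + 24·0 + 21·0 + 24·2 + 37·2 + 8·1 + 27·5 + 16·3 = 313
B: 7·4 + 24·4 + 21·2 + 24·3 + 37·4 + 8·2 + 27·2 + 16·2 = 488
A: 7·2 + 24·2 + 21·1 + 24·1 + 37·5 + 8·5 + 27·3 + 16·4 = 477
E: 7·5 + 24·1 + 21·3 + 24·5 + 37·3 + 8·0 + 27·0 + 16·1 = 369
D: 7·1 + 24·5 + 21·4 + 24·0 + 37·0 + 8·4 + 27·1 + 16·5 = 350
B has the highest Borda score (488).

B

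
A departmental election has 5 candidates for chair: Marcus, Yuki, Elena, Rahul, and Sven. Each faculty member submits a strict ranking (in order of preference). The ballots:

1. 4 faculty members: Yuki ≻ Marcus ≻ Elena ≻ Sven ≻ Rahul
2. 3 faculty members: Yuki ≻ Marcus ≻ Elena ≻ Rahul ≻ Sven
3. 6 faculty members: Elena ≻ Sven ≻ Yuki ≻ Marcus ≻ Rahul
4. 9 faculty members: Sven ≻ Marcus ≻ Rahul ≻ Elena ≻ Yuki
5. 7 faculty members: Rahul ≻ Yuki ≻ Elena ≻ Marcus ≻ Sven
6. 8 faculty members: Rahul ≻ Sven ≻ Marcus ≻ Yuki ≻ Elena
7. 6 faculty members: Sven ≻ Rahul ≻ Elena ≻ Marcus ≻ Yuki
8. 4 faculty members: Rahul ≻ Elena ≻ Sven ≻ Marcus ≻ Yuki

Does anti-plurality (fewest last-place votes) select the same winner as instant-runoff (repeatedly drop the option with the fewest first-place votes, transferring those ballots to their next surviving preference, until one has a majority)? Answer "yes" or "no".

no

Anti-plurality — last-place votes: Marcus 0, Yuki 19, Elena 8, Rahul 10, Sven 10. Winner: Marcus.
Instant-runoff — R1 Marcus 0, Yuki 7, Elena 6, Rahul 19, Sven 15 (Marcus out); R2 Yuki 7, Elena 6, Rahul 19, Sven 15 (Elena out); R3 Yuki 7, Rahul 19, Sven 21 (Yuki out); R4 Rahul 22, Sven 25 (Sven winner). Winner: Sven.
The two methods disagree.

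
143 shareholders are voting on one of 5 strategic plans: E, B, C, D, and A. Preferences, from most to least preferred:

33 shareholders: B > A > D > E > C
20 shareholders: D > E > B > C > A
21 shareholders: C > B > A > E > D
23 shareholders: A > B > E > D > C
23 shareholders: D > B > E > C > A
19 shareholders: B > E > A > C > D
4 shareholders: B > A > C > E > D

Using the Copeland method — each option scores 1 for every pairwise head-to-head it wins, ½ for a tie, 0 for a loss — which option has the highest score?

E: beats C; loses to B, D, and A → score 1.
B: beats E, C, D, and A → score 4.
C: loses to E, B, D, and A → score 0.
D: beats E and C; loses to B and A → score 2.
A: beats E, C, and D; loses to B → score 3.
B has the best pairwise record.

B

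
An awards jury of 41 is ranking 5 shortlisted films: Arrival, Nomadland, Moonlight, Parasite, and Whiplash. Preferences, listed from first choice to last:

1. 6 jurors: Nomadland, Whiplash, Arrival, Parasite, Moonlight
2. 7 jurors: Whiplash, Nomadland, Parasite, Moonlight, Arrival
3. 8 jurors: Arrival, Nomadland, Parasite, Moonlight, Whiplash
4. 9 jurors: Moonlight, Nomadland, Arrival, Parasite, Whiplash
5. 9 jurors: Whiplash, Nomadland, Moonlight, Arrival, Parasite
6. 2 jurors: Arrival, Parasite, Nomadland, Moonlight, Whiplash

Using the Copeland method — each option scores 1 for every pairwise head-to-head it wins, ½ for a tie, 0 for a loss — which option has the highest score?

Nomadland

Arrival: beats Parasite; loses to Nomadland, Moonlight, and Whiplash → score 1.
Nomadland: beats Arrival, Moonlight, Parasite, and Whiplash → score 4.
Moonlight: beats Arrival; loses to Nomadland, Parasite, and Whiplash → score 1.
Parasite: beats Moonlight; loses to Arrival, Nomadland, and Whiplash → score 1.
Whiplash: beats Arrival, Moonlight, and Parasite; loses to Nomadland → score 3.
Nomadland has the best pairwise record.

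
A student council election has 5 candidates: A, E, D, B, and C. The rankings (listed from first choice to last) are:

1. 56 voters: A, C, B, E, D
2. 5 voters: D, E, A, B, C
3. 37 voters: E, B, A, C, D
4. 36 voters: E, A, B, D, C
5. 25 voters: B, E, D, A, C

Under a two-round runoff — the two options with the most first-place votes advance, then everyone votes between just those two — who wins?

Round 1 first-place votes: A 56, E 73, D 5, B 25, C 0.
E and A advance.
Runoff: E is preferred to A by 103 voters; A by 56.
E wins the runoff.

E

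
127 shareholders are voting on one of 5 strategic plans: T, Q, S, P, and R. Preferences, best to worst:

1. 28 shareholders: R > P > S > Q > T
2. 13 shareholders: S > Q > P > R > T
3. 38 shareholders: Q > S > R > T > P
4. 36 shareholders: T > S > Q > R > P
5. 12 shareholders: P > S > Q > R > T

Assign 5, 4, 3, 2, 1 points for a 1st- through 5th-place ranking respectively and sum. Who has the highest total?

T: 28·1 + 13·1 + 38·2 + 36·5 + 12·1 = 309
Q: 28·2 + 13·4 + 38·5 + 36·3 + 12·3 = 442
S: 28·3 + 13·5 + 38·4 + 36·4 + 12·4 = 493
P: 28·4 + 13·3 + 38·1 + 36·1 + 12·5 = 285
R: 28·5 + 13·2 + 38·3 + 36·2 + 12·2 = 376
S has the highest Borda score (493).

S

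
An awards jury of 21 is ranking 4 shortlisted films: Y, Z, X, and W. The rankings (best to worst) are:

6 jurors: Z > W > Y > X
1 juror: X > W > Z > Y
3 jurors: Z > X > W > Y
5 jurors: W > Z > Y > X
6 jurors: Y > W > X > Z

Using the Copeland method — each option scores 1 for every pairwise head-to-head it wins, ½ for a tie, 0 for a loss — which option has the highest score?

W

Y: beats X; loses to Z and W → score 1.
Z: beats Y and X; loses to W → score 2.
X: loses to Y, Z, and W → score 0.
W: beats Y, Z, and X → score 3.
W has the best pairwise record.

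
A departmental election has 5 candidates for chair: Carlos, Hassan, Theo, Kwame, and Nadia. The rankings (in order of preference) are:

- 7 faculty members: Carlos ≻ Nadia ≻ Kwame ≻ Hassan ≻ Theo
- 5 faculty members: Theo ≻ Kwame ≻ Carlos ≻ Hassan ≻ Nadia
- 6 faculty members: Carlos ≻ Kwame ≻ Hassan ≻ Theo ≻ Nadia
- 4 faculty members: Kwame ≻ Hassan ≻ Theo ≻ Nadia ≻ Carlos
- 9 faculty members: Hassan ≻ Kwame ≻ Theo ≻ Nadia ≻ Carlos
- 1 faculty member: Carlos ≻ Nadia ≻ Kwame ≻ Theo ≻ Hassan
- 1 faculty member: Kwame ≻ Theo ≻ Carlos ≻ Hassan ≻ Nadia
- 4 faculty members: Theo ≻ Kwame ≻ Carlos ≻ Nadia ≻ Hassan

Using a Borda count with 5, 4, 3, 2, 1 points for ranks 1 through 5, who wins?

Carlos: 7·5 + 5·3 + 6·5 + 4·1 + 9·1 + 1·5 + 1·3 + 4·3 = 113
Hassan: 7·2 + 5·2 + 6·3 + 4·4 + 9·5 + 1·1 + 1·2 + 4·1 = 110
Theo: 7·1 + 5·5 + 6·2 + 4·3 + 9·3 + 1·2 + 1·4 + 4·5 = 109
Kwame: 7·3 + 5·4 + 6·4 + 4·5 + 9·4 + 1·3 + 1·5 + 4·4 = 145
Nadia: 7·4 + 5·1 + 6·1 + 4·2 + 9·2 + 1·4 + 1·1 + 4·2 = 78
Kwame has the highest Borda score (145).

Kwame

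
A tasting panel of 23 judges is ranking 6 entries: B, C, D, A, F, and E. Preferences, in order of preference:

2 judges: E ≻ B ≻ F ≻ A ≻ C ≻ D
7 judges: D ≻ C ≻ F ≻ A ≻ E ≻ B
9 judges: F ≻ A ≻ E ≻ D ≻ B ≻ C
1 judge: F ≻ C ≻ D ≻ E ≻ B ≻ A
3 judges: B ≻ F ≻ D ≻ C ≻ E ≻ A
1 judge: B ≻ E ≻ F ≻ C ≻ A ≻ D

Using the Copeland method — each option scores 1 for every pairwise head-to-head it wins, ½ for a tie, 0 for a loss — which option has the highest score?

B: beats C; loses to D, A, F, and E → score 1.
C: beats A; loses to B, D, F, and E → score 1.
D: beats B and C; loses to A, F, and E → score 2.
A: beats B, D, and E; loses to C and F → score 3.
F: beats B, C, D, A, and E → score 5.
E: beats B, C, and D; loses to A and F → score 3.
F has the best pairwise record.

F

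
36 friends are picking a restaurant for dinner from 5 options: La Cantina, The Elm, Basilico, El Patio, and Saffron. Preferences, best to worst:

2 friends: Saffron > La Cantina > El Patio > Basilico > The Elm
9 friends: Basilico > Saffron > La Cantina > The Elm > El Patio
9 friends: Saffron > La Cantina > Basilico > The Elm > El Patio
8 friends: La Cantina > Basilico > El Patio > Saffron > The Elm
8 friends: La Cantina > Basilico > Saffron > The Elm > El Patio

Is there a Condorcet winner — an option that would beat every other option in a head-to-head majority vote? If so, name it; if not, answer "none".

Checking pairwise contests:
Saffron beats La Cantina 20–16.
La Cantina beats The Elm 36–0.
La Cantina beats Basilico 27–9.
La Cantina beats El Patio 36–0.
Basilico beats Saffron 25–11.
Every option loses at least one head-to-head, so there is no Condorcet winner.

none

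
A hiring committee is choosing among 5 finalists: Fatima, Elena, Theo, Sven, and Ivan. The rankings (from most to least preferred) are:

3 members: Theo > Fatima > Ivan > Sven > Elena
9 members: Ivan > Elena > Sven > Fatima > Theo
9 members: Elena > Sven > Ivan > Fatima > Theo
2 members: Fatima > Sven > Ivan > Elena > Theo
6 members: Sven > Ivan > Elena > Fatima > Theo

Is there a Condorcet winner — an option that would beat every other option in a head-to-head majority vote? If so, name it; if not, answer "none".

Checking pairwise contests:
Elena beats Fatima 24–5.
Ivan beats Elena 20–9.
Fatima beats Theo 26–3.
Elena beats Sven 18–11.
Sven beats Ivan 17–12.
Every option loses at least one head-to-head, so there is no Condorcet winner.

none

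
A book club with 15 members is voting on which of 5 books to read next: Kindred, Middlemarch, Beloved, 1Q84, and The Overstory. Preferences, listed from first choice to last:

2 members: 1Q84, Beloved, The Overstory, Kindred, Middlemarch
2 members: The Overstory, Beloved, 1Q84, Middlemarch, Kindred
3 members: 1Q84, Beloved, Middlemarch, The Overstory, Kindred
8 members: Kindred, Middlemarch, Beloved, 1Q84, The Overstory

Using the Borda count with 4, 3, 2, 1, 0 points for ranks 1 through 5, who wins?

Beloved

Kindred: 2·1 + 2·0 + 3·0 + 8·4 = 34
Middlemarch: 2·0 + 2·1 + 3·2 + 8·3 = 32
Beloved: 2·3 + 2·3 + 3·3 + 8·2 = 37
1Q84: 2·4 + 2·2 + 3·4 + 8·1 = 32
The Overstory: 2·2 + 2·4 + 3·1 + 8·0 = 15
Beloved has the highest Borda score (37).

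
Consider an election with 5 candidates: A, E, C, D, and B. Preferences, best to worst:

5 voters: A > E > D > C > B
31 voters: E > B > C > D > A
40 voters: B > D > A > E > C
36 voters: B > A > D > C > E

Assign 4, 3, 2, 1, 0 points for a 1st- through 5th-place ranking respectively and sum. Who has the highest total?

B

A: 5·4 + 31·0 + 40·2 + 36·3 = 208
E: 5·3 + 31·4 + 40·1 + 36·0 = 179
C: 5·1 + 31·2 + 40·0 + 36·1 = 103
D: 5·2 + 31·1 + 40·3 + 36·2 = 233
B: 5·0 + 31·3 + 40·4 + 36·4 = 397
B has the highest Borda score (397).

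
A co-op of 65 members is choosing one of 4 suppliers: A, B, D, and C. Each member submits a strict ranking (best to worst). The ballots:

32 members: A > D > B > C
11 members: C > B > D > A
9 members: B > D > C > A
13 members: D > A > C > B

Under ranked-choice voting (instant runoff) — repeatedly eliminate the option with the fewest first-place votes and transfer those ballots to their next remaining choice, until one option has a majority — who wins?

Round 1: A 32, B 9, D 13, C 11. Eliminate B.
Round 2: A 32, D 22, C 11. Eliminate C.
Round 3: A 32, D 33. D has a majority.

D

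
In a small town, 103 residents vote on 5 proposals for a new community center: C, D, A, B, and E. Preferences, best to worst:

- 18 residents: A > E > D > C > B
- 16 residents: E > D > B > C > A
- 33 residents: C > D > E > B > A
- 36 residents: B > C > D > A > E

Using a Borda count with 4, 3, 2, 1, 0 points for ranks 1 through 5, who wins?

C: 18·1 + 16·1 + 33·4 + 36·3 = 274
D: 18·2 + 16·3 + 33·3 + 36·2 = 255
A: 18·4 + 16·0 + 33·0 + 36·1 = 108
B: 18·0 + 16·2 + 33·1 + 36·4 = 209
E: 18·3 + 16·4 + 33·2 + 36·0 = 184
C has the highest Borda score (274).

C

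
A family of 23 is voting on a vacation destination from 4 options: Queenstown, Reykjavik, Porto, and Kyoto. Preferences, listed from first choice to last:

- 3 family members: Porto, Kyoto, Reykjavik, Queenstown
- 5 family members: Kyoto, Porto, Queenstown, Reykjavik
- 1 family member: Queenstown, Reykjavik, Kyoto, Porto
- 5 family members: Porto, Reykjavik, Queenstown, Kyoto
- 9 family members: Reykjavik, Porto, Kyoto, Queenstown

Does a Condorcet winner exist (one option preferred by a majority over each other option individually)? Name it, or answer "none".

Porto vs Queenstown: 22–1 for Porto.
Porto vs Reykjavik: 13–10 for Porto.
Porto vs Kyoto: 17–6 for Porto.
Porto beats every other option head-to-head.

Porto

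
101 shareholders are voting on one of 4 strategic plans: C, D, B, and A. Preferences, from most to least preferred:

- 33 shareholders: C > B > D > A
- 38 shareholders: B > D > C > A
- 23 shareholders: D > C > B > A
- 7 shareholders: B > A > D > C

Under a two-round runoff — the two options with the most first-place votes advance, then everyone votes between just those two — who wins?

Round 1 first-place votes: C 33, D 23, B 45, A 0.
B and C advance.
Runoff: B is preferred to C by 45 voters; C by 56.
C wins the runoff.

C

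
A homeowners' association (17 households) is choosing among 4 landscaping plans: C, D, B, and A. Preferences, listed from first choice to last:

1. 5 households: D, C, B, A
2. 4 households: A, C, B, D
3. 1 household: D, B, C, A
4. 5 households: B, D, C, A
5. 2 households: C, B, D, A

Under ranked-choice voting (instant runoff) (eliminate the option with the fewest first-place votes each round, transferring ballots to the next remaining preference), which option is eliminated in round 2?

A

Round 1: C 2, D 6, B 5, A 4. Eliminate C.
Round 2: D 6, B 7, A 4. Eliminate A.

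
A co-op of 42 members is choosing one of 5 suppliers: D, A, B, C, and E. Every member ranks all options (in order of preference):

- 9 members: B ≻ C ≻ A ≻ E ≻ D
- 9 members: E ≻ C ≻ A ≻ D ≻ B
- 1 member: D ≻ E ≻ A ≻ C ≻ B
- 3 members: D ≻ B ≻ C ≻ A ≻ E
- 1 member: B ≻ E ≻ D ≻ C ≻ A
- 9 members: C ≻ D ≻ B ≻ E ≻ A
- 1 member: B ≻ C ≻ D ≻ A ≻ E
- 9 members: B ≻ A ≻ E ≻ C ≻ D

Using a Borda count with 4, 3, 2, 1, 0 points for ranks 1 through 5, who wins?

C

D: 9·0 + 9·1 + 1·4 + 3·4 + 1·2 + 9·3 + 1·2 + 9·0 = 56
A: 9·2 + 9·2 + 1·2 + 3·1 + 1·0 + 9·0 + 1·1 + 9·3 = 69
B: 9·4 + 9·0 + 1·0 + 3·3 + 1·4 + 9·2 + 1·4 + 9·4 = 107
C: 9·3 + 9·3 + 1·1 + 3·2 + 1·1 + 9·4 + 1·3 + 9·1 = 110
E: 9·1 + 9·4 + 1·3 + 3·0 + 1·3 + 9·1 + 1·0 + 9·2 = 78
C has the highest Borda score (110).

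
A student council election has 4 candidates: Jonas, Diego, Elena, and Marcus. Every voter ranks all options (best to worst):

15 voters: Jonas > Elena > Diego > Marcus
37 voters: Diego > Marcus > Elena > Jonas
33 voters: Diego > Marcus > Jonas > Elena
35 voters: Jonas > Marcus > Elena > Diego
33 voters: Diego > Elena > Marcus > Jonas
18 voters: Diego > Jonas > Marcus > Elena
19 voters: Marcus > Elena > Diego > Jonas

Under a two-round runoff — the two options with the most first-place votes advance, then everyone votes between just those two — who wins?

Round 1 first-place votes: Jonas 50, Diego 121, Elena 0, Marcus 19.
Diego and Jonas advance.
Runoff: Diego is preferred to Jonas by 140 voters; Jonas by 50.
Diego wins the runoff.

Diego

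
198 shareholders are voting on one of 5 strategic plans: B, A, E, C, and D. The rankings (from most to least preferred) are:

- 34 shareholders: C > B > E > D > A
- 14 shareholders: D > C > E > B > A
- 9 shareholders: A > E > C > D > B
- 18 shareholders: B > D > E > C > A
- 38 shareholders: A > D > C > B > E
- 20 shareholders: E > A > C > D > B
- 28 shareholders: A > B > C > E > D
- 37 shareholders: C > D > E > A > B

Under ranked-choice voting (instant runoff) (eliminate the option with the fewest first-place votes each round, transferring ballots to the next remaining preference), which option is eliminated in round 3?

Round 1: B 18, A 75, E 20, C 71, D 14. Eliminate D.
Round 2: B 18, A 75, E 20, C 85. Eliminate B.
Round 3: A 75, E 38, C 85. Eliminate E.

E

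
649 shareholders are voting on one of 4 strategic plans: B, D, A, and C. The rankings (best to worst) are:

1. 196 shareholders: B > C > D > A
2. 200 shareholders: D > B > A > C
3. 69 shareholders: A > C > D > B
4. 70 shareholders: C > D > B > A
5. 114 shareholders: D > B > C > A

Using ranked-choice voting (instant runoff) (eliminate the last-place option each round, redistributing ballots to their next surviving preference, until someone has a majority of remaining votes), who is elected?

D

Round 1: B 196, D 314, A 69, C 70. Eliminate A.
Round 2: B 196, D 314, C 139. Eliminate C.
Round 3: B 196, D 453. D has a majority.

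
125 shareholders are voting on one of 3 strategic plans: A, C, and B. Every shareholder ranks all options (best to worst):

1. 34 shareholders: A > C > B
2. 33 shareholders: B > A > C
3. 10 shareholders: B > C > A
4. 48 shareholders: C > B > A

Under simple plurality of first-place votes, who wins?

First-place votes: A 34, C 48, B 43.
C has the most first-place votes.

C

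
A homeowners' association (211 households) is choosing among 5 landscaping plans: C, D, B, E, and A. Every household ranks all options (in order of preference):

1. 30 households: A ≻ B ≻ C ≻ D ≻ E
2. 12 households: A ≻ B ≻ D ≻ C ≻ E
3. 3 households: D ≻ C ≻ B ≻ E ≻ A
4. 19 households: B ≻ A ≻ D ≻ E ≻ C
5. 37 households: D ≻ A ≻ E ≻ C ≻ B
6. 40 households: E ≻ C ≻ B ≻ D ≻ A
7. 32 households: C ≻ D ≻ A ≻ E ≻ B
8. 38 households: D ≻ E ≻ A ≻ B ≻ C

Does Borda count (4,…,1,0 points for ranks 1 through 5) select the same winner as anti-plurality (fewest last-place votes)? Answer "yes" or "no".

Borda — scores: C 366, D 540, B 326, E 402, A 476. Winner: D.
Anti-plurality — last-place votes: C 57, D 0, B 69, E 42, A 43. Winner: D.
The two methods agree.

yes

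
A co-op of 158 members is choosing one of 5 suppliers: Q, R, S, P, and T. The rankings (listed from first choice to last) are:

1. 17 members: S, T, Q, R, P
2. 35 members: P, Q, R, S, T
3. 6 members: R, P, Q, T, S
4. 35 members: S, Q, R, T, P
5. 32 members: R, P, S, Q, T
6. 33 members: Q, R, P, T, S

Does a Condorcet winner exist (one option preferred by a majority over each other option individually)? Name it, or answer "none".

Checking pairwise contests:
S beats Q 84–74.
Q beats R 120–38.
R beats S 106–52.
Q beats P 85–73.
Q beats T 141–17.
Every option loses at least one head-to-head, so there is no Condorcet winner.

none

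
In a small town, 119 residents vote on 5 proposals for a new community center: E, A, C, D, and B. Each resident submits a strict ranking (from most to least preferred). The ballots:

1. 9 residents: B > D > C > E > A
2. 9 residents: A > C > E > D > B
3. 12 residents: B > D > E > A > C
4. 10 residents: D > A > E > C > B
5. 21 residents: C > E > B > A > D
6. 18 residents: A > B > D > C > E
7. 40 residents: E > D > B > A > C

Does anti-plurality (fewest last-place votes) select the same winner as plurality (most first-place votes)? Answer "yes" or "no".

no

Anti-plurality — last-place votes: E 18, A 9, C 52, D 21, B 19. Winner: A.
Plurality — first-place votes: E 40, A 27, C 21, D 10, B 21. Winner: E.
The two methods disagree.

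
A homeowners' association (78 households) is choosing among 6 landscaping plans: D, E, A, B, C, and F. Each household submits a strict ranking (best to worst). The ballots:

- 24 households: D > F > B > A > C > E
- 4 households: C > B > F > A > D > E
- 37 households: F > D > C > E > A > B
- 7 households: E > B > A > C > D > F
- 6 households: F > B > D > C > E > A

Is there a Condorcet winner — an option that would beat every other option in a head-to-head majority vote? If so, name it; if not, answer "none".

F

F vs D: 47–31 for F.
F vs E: 71–7 for F.
F vs A: 71–7 for F.
F vs B: 67–11 for F.
F vs C: 67–11 for F.
F beats every other option head-to-head.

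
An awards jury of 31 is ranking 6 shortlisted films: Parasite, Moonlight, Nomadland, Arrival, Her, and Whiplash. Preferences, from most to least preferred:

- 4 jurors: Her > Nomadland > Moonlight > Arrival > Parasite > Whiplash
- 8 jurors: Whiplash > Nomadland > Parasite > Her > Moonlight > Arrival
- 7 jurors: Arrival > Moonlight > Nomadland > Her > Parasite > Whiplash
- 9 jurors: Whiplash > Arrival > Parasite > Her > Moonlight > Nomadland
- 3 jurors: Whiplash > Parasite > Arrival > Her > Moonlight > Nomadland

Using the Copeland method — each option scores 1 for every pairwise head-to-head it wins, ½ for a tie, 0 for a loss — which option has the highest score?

Whiplash

Parasite: beats Moonlight and Her; loses to Nomadland, Arrival, and Whiplash → score 2.
Moonlight: beats Nomadland; loses to Parasite, Arrival, Her, and Whiplash → score 1.
Nomadland: beats Parasite; loses to Moonlight, Arrival, Her, and Whiplash → score 1.
Arrival: beats Parasite, Moonlight, Nomadland, and Her; loses to Whiplash → score 4.
Her: beats Moonlight and Nomadland; loses to Parasite, Arrival, and Whiplash → score 2.
Whiplash: beats Parasite, Moonlight, Nomadland, Arrival, and Her → score 5.
Whiplash has the best pairwise record.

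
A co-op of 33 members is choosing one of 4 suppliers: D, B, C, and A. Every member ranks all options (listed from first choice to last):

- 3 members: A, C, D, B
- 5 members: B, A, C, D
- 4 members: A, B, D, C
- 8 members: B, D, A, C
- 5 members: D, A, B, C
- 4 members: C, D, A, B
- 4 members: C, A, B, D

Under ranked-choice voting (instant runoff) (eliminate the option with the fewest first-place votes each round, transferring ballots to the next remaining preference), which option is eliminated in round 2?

Round 1: D 5, B 13, C 8, A 7. Eliminate D.
Round 2: B 13, C 8, A 12. Eliminate C.

C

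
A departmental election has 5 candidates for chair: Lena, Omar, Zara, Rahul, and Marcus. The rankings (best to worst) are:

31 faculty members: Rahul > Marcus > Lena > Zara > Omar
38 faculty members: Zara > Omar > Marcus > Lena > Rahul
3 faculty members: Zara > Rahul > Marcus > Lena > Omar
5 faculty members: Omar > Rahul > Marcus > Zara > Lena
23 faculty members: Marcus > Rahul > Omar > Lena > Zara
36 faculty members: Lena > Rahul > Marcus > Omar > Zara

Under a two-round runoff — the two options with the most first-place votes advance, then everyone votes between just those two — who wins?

Round 1 first-place votes: Lena 36, Omar 5, Zara 41, Rahul 31, Marcus 23.
Zara and Lena advance.
Runoff: Zara is preferred to Lena by 46 voters; Lena by 90.
Lena wins the runoff.

Lena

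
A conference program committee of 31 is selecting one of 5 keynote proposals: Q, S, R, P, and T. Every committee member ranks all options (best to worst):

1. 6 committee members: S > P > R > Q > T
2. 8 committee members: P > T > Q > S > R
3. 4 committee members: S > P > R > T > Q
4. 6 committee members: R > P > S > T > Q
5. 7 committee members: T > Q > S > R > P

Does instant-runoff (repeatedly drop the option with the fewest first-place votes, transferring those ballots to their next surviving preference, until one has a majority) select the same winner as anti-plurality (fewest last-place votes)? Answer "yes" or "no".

yes

Instant-runoff — R1 Q 0, S 10, R 6, P 8, T 7 (Q out); R2 S 10, R 6, P 8, T 7 (R out); R3 S 10, P 14, T 7 (T out); R4 S 17, P 14 (S winner). Winner: S.
Anti-plurality — last-place votes: Q 10, S 0, R 8, P 7, T 6. Winner: S.
The two methods agree.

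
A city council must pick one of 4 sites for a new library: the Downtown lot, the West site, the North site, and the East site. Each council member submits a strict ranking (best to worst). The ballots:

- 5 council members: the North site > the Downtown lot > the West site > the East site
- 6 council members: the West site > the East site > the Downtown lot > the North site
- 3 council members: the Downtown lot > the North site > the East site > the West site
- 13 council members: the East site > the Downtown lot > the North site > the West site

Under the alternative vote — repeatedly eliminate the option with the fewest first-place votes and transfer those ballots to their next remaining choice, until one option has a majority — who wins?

the East site

Round 1: the Downtown lot 3, the West site 6, the North site 5, the East site 13. Eliminate the Downtown lot.
Round 2: the West site 6, the North site 8, the East site 13. Eliminate the West site.
Round 3: the North site 8, the East site 19. The East site has a majority.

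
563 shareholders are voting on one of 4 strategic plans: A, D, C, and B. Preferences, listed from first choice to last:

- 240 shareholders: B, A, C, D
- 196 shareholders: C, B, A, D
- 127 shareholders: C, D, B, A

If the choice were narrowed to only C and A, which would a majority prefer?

Voters preferring C to A: 323; preferring A to C: 240.
C wins the head-to-head.

C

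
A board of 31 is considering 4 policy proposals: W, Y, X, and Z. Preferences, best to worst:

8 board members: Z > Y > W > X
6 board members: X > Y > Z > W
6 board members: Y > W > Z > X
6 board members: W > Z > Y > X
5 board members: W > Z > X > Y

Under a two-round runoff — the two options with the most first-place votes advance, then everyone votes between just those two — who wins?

W

Round 1 first-place votes: W 11, Y 6, X 6, Z 8.
W and Z advance.
Runoff: W is preferred to Z by 17 voters; Z by 14.
W wins the runoff.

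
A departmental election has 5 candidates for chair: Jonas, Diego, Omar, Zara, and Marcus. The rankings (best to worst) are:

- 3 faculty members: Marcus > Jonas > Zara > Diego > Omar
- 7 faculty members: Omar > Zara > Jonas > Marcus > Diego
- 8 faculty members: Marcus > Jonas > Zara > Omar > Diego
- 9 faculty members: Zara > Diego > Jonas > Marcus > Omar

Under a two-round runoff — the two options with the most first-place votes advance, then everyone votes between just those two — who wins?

Zara

Round 1 first-place votes: Jonas 0, Diego 0, Omar 7, Zara 9, Marcus 11.
Marcus and Zara advance.
Runoff: Marcus is preferred to Zara by 11 voters; Zara by 16.
Zara wins the runoff.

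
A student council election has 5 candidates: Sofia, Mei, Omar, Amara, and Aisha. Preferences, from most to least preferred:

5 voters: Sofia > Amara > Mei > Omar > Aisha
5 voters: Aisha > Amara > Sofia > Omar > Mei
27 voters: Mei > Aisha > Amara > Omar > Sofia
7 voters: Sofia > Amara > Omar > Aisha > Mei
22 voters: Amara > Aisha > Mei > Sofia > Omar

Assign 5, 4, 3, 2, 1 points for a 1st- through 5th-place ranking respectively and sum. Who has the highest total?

Amara

Sofia: 5·5 + 5·3 + 27·1 + 7·5 + 22·2 = 146
Mei: 5·3 + 5·1 + 27·5 + 7·1 + 22·3 = 228
Omar: 5·2 + 5·2 + 27·2 + 7·3 + 22·1 = 117
Amara: 5·4 + 5·4 + 27·3 + 7·4 + 22·5 = 259
Aisha: 5·1 + 5·5 + 27·4 + 7·2 + 22·4 = 240
Amara has the highest Borda score (259).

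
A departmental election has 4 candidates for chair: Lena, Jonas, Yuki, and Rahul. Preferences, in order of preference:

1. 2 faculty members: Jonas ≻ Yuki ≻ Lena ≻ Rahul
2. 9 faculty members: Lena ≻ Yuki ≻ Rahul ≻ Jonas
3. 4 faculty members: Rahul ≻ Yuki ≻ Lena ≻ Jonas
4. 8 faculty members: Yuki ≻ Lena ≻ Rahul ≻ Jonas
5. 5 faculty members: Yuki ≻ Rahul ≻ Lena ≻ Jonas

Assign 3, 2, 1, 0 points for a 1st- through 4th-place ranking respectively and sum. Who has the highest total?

Lena: 2·1 + 9·3 + 4·1 + 8·2 + 5·1 = 54
Jonas: 2·3 + 9·0 + 4·0 + 8·0 + 5·0 = 6
Yuki: 2·2 + 9·2 + 4·2 + 8·3 + 5·3 = 69
Rahul: 2·0 + 9·1 + 4·3 + 8·1 + 5·2 = 39
Yuki has the highest Borda score (69).

Yuki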